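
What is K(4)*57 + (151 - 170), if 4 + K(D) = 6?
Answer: 95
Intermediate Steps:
K(D) = 2 (K(D) = -4 + 6 = 2)
K(4)*57 + (151 - 170) = 2*57 + (151 - 170) = 114 - 19 = 95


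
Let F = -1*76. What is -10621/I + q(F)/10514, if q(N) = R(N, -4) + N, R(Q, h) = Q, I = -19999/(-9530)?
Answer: -76015032762/15019249 ≈ -5061.2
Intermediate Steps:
I = 19999/9530 (I = -19999*(-1/9530) = 19999/9530 ≈ 2.0985)
F = -76
q(N) = 2*N (q(N) = N + N = 2*N)
-10621/I + q(F)/10514 = -10621/19999/9530 + (2*(-76))/10514 = -10621*9530/19999 - 152*1/10514 = -101218130/19999 - 76/5257 = -76015032762/15019249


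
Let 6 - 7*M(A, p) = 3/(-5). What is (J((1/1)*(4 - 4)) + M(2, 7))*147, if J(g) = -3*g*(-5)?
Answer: 693/5 ≈ 138.60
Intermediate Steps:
M(A, p) = 33/35 (M(A, p) = 6/7 - 3/(7*(-5)) = 6/7 - 3*(-1)/(7*5) = 6/7 - 1/7*(-3/5) = 6/7 + 3/35 = 33/35)
J(g) = 15*g
(J((1/1)*(4 - 4)) + M(2, 7))*147 = (15*((1/1)*(4 - 4)) + 33/35)*147 = (15*((1*1)*0) + 33/35)*147 = (15*(1*0) + 33/35)*147 = (15*0 + 33/35)*147 = (0 + 33/35)*147 = (33/35)*147 = 693/5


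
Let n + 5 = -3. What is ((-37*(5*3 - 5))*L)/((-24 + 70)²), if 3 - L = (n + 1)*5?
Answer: -3515/529 ≈ -6.6446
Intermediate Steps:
n = -8 (n = -5 - 3 = -8)
L = 38 (L = 3 - (-8 + 1)*5 = 3 - (-7)*5 = 3 - 1*(-35) = 3 + 35 = 38)
((-37*(5*3 - 5))*L)/((-24 + 70)²) = (-37*(5*3 - 5)*38)/((-24 + 70)²) = (-37*(15 - 5)*38)/(46²) = (-37*10*38)/2116 = -370*38*(1/2116) = -14060*1/2116 = -3515/529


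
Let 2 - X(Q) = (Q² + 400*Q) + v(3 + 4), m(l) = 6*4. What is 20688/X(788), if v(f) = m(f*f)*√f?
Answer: -4841726424/219090460033 + 124128*√7/219090460033 ≈ -0.022098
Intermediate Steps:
m(l) = 24
v(f) = 24*√f
X(Q) = 2 - Q² - 400*Q - 24*√7 (X(Q) = 2 - ((Q² + 400*Q) + 24*√(3 + 4)) = 2 - ((Q² + 400*Q) + 24*√7) = 2 - (Q² + 24*√7 + 400*Q) = 2 + (-Q² - 400*Q - 24*√7) = 2 - Q² - 400*Q - 24*√7)
20688/X(788) = 20688/(2 - 1*788² - 400*788 - 24*√7) = 20688/(2 - 1*620944 - 315200 - 24*√7) = 20688/(2 - 620944 - 315200 - 24*√7) = 20688/(-936142 - 24*√7)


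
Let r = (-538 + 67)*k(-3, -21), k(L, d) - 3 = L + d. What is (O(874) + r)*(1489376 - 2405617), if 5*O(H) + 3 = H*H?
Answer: -745204460048/5 ≈ -1.4904e+11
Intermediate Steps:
k(L, d) = 3 + L + d (k(L, d) = 3 + (L + d) = 3 + L + d)
r = 9891 (r = (-538 + 67)*(3 - 3 - 21) = -471*(-21) = 9891)
O(H) = -⅗ + H²/5 (O(H) = -⅗ + (H*H)/5 = -⅗ + H²/5)
(O(874) + r)*(1489376 - 2405617) = ((-⅗ + (⅕)*874²) + 9891)*(1489376 - 2405617) = ((-⅗ + (⅕)*763876) + 9891)*(-916241) = ((-⅗ + 763876/5) + 9891)*(-916241) = (763873/5 + 9891)*(-916241) = (813328/5)*(-916241) = -745204460048/5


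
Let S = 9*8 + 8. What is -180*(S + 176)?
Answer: -46080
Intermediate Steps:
S = 80 (S = 72 + 8 = 80)
-180*(S + 176) = -180*(80 + 176) = -180*256 = -46080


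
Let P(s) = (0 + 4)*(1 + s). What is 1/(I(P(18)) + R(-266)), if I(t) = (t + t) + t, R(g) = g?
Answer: -1/38 ≈ -0.026316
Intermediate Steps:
P(s) = 4 + 4*s (P(s) = 4*(1 + s) = 4 + 4*s)
I(t) = 3*t (I(t) = 2*t + t = 3*t)
1/(I(P(18)) + R(-266)) = 1/(3*(4 + 4*18) - 266) = 1/(3*(4 + 72) - 266) = 1/(3*76 - 266) = 1/(228 - 266) = 1/(-38) = -1/38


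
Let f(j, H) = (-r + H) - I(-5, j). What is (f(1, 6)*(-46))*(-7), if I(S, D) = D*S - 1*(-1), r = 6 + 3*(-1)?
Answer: 2254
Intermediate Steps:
r = 3 (r = 6 - 3 = 3)
I(S, D) = 1 + D*S (I(S, D) = D*S + 1 = 1 + D*S)
f(j, H) = -4 + H + 5*j (f(j, H) = (-1*3 + H) - (1 + j*(-5)) = (-3 + H) - (1 - 5*j) = (-3 + H) + (-1 + 5*j) = -4 + H + 5*j)
(f(1, 6)*(-46))*(-7) = ((-4 + 6 + 5*1)*(-46))*(-7) = ((-4 + 6 + 5)*(-46))*(-7) = (7*(-46))*(-7) = -322*(-7) = 2254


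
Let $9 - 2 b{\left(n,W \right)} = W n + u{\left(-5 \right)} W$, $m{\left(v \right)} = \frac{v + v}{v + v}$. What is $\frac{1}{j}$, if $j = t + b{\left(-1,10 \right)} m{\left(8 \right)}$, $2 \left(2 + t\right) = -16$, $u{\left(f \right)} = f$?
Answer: $\frac{2}{49} \approx 0.040816$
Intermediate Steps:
$m{\left(v \right)} = 1$ ($m{\left(v \right)} = \frac{2 v}{2 v} = 2 v \frac{1}{2 v} = 1$)
$b{\left(n,W \right)} = \frac{9}{2} + \frac{5 W}{2} - \frac{W n}{2}$ ($b{\left(n,W \right)} = \frac{9}{2} - \frac{W n - 5 W}{2} = \frac{9}{2} - \frac{- 5 W + W n}{2} = \frac{9}{2} - \left(- \frac{5 W}{2} + \frac{W n}{2}\right) = \frac{9}{2} + \frac{5 W}{2} - \frac{W n}{2}$)
$t = -10$ ($t = -2 + \frac{1}{2} \left(-16\right) = -2 - 8 = -10$)
$j = \frac{49}{2}$ ($j = -10 + \left(\frac{9}{2} + \frac{5}{2} \cdot 10 - 5 \left(-1\right)\right) 1 = -10 + \left(\frac{9}{2} + 25 + 5\right) 1 = -10 + \frac{69}{2} \cdot 1 = -10 + \frac{69}{2} = \frac{49}{2} \approx 24.5$)
$\frac{1}{j} = \frac{1}{\frac{49}{2}} = \frac{2}{49}$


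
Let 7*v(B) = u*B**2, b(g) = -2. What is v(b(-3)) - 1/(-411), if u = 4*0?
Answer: 1/411 ≈ 0.0024331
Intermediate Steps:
u = 0
v(B) = 0 (v(B) = (0*B**2)/7 = (1/7)*0 = 0)
v(b(-3)) - 1/(-411) = 0 - 1/(-411) = 0 - 1*(-1/411) = 0 + 1/411 = 1/411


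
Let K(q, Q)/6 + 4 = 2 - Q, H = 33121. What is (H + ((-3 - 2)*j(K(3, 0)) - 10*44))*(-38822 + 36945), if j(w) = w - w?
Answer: -61342237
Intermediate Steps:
K(q, Q) = -12 - 6*Q (K(q, Q) = -24 + 6*(2 - Q) = -24 + (12 - 6*Q) = -12 - 6*Q)
j(w) = 0
(H + ((-3 - 2)*j(K(3, 0)) - 10*44))*(-38822 + 36945) = (33121 + ((-3 - 2)*0 - 10*44))*(-38822 + 36945) = (33121 + (-5*0 - 440))*(-1877) = (33121 + (0 - 440))*(-1877) = (33121 - 440)*(-1877) = 32681*(-1877) = -61342237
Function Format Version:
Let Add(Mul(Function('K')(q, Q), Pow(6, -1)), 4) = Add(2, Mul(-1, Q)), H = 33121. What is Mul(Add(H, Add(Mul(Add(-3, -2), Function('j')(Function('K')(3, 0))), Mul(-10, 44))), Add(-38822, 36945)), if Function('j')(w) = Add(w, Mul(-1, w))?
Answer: -61342237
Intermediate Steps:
Function('K')(q, Q) = Add(-12, Mul(-6, Q)) (Function('K')(q, Q) = Add(-24, Mul(6, Add(2, Mul(-1, Q)))) = Add(-24, Add(12, Mul(-6, Q))) = Add(-12, Mul(-6, Q)))
Function('j')(w) = 0
Mul(Add(H, Add(Mul(Add(-3, -2), Function('j')(Function('K')(3, 0))), Mul(-10, 44))), Add(-38822, 36945)) = Mul(Add(33121, Add(Mul(Add(-3, -2), 0), Mul(-10, 44))), Add(-38822, 36945)) = Mul(Add(33121, Add(Mul(-5, 0), -440)), -1877) = Mul(Add(33121, Add(0, -440)), -1877) = Mul(Add(33121, -440), -1877) = Mul(32681, -1877) = -61342237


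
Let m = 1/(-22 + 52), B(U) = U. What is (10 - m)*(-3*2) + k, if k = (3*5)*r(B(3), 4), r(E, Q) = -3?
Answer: -524/5 ≈ -104.80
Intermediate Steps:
m = 1/30 ≈ 0.033333
k = -45 (k = (3*5)*(-3) = 15*(-3) = -45)
(10 - m)*(-3*2) + k = (10 - 1*1/30)*(-3*2) - 45 = (10 - 1/30)*(-6) - 45 = (299/30)*(-6) - 45 = -299/5 - 45 = -524/5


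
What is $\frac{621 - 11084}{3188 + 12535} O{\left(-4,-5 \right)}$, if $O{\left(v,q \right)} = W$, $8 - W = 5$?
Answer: $- \frac{10463}{5241} \approx -1.9964$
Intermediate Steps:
$W = 3$ ($W = 8 - 5 = 3$)
$O{\left(v,q \right)} = 3$
$\frac{621 - 11084}{3188 + 12535} O{\left(-4,-5 \right)} = \frac{621 - 11084}{3188 + 12535} \cdot 3 = - \frac{10463}{15723} \cdot 3 = \left(-10463\right) \frac{1}{15723} \cdot 3 = \left(- \frac{10463}{15723}\right) 3 = - \frac{10463}{5241}$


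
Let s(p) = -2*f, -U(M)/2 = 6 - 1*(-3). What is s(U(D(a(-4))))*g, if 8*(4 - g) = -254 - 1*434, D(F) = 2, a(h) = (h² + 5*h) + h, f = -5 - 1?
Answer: 1080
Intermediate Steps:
f = -6
a(h) = h² + 6*h
U(M) = -18 (U(M) = -2*(6 - 1*(-3)) = -2*(6 + 3) = -2*9 = -18)
s(p) = 12 (s(p) = -2*(-6) = 12)
g = 90 (g = 4 - (-254 - 1*434)/8 = 4 - (-254 - 434)/8 = 4 - ⅛*(-688) = 4 + 86 = 90)
s(U(D(a(-4))))*g = 12*90 = 1080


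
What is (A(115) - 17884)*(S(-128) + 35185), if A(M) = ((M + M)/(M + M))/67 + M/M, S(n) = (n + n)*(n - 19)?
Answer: -87246416720/67 ≈ -1.3022e+9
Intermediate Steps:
S(n) = 2*n*(-19 + n) (S(n) = (2*n)*(-19 + n) = 2*n*(-19 + n))
A(M) = 68/67 (A(M) = ((2*M)/((2*M)))*(1/67) + 1 = ((2*M)*(1/(2*M)))*(1/67) + 1 = 1*(1/67) + 1 = 1/67 + 1 = 68/67)
(A(115) - 17884)*(S(-128) + 35185) = (68/67 - 17884)*(2*(-128)*(-19 - 128) + 35185) = -1198160*(2*(-128)*(-147) + 35185)/67 = -1198160*(37632 + 35185)/67 = -1198160/67*72817 = -87246416720/67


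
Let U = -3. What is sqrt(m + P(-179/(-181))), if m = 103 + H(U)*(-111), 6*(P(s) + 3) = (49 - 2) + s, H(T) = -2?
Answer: sqrt(97299627)/543 ≈ 18.166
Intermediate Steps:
P(s) = 29/6 + s/6 (P(s) = -3 + ((49 - 2) + s)/6 = -3 + (47 + s)/6 = -3 + (47/6 + s/6) = 29/6 + s/6)
m = 325 (m = 103 - 2*(-111) = 103 + 222 = 325)
sqrt(m + P(-179/(-181))) = sqrt(325 + (29/6 + (-179/(-181))/6)) = sqrt(325 + (29/6 + (-179*(-1)/181)/6)) = sqrt(325 + (29/6 + (-1*(-179/181))/6)) = sqrt(325 + (29/6 + (1/6)*(179/181))) = sqrt(325 + (29/6 + 179/1086)) = sqrt(325 + 2714/543) = sqrt(179189/543) = sqrt(97299627)/543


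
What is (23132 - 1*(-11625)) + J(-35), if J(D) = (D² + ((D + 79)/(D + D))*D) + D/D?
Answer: 36005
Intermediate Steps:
J(D) = 81/2 + D² + D/2 (J(D) = (D² + ((79 + D)/((2*D)))*D) + 1 = (D² + ((79 + D)*(1/(2*D)))*D) + 1 = (D² + ((79 + D)/(2*D))*D) + 1 = (D² + (79/2 + D/2)) + 1 = (79/2 + D² + D/2) + 1 = 81/2 + D² + D/2)
(23132 - 1*(-11625)) + J(-35) = (23132 - 1*(-11625)) + (81/2 + (-35)² + (½)*(-35)) = (23132 + 11625) + (81/2 + 1225 - 35/2) = 34757 + 1248 = 36005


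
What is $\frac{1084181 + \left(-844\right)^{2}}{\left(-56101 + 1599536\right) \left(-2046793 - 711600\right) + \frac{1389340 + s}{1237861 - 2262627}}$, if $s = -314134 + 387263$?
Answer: $- \frac{1841009540022}{4362839075785147999} \approx -4.2198 \cdot 10^{-7}$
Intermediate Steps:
$s = 73129$
$\frac{1084181 + \left(-844\right)^{2}}{\left(-56101 + 1599536\right) \left(-2046793 - 711600\right) + \frac{1389340 + s}{1237861 - 2262627}} = \frac{1084181 + \left(-844\right)^{2}}{\left(-56101 + 1599536\right) \left(-2046793 - 711600\right) + \frac{1389340 + 73129}{1237861 - 2262627}} = \frac{1084181 + 712336}{1543435 \left(-2758393\right) + \frac{1462469}{-1024766}} = \frac{1796517}{-4257400299955 + 1462469 \left(- \frac{1}{1024766}\right)} = \frac{1796517}{-4257400299955 - \frac{1462469}{1024766}} = \frac{1796517}{- \frac{4362839075785147999}{1024766}} = 1796517 \left(- \frac{1024766}{4362839075785147999}\right) = - \frac{1841009540022}{4362839075785147999}$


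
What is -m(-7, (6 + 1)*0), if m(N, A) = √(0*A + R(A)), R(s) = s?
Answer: 0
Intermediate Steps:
m(N, A) = √A (m(N, A) = √(0*A + A) = √(0 + A) = √A)
-m(-7, (6 + 1)*0) = -√((6 + 1)*0) = -√(7*0) = -√0 = -1*0 = 0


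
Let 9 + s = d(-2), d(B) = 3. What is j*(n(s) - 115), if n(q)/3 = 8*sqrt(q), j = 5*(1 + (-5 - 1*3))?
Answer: 4025 - 840*I*sqrt(6) ≈ 4025.0 - 2057.6*I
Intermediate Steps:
s = -6 (s = -9 + 3 = -6)
j = -35 (j = 5*(1 + (-5 - 3)) = 5*(1 - 8) = 5*(-7) = -35)
n(q) = 24*sqrt(q) (n(q) = 3*(8*sqrt(q)) = 24*sqrt(q))
j*(n(s) - 115) = -35*(24*sqrt(-6) - 115) = -35*(24*(I*sqrt(6)) - 115) = -35*(24*I*sqrt(6) - 115) = -35*(-115 + 24*I*sqrt(6)) = 4025 - 840*I*sqrt(6)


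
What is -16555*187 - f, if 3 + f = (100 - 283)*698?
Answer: -2968048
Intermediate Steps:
f = -127737 (f = -3 + (100 - 283)*698 = -3 - 183*698 = -3 - 127734 = -127737)
-16555*187 - f = -16555*187 - 1*(-127737) = -3095785 + 127737 = -2968048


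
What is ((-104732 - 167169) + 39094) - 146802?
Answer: -379609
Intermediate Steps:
((-104732 - 167169) + 39094) - 146802 = (-271901 + 39094) - 146802 = -232807 - 146802 = -379609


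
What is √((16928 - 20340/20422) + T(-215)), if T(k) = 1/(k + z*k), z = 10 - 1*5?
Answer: √2936946600883681710/13172190 ≈ 130.10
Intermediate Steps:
z = 5 (z = 10 - 5 = 5)
T(k) = 1/(6*k) (T(k) = 1/(k + 5*k) = 1/(6*k))
√((16928 - 20340/20422) + T(-215)) = √((16928 - 20340/20422) + (⅙)/(-215)) = √((16928 - 20340*1/20422) + (⅙)*(-1/215)) = √((16928 - 10170/10211) - 1/1290) = √(172841638/10211 - 1/1290) = √(222965702809/13172190) = √2936946600883681710/13172190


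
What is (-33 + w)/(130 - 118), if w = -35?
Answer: -17/3 ≈ -5.6667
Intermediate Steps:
(-33 + w)/(130 - 118) = (-33 - 35)/(130 - 118) = -68/12 = -68*1/12 = -17/3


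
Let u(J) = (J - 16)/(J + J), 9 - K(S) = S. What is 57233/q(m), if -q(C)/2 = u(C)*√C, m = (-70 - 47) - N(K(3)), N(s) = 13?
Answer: 57233*I*√130/146 ≈ 4469.6*I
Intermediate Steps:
K(S) = 9 - S
u(J) = (-16 + J)/(2*J) (u(J) = (-16 + J)/((2*J)) = (-16 + J)*(1/(2*J)) = (-16 + J)/(2*J))
m = -130 (m = (-70 - 47) - 1*13 = -117 - 13 = -130)
q(C) = -(-16 + C)/√C (q(C) = -2*(-16 + C)/(2*C)*√C = -(-16 + C)/√C)
57233/q(m) = 57233/(((16 - 1*(-130))/√(-130))) = 57233/(((-I*√130/130)*(16 + 130))) = 57233/((-I*√130/130*146)) = 57233/((-73*I*√130/65)) = 57233*(I*√130/146) = 57233*I*√130/146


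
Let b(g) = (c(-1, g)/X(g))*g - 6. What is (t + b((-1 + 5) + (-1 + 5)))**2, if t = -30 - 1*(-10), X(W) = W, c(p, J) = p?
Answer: 729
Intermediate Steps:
t = -20 (t = -30 + 10 = -20)
b(g) = -7 (b(g) = (-1/g)*g - 6 = -1 - 6 = -7)
(t + b((-1 + 5) + (-1 + 5)))**2 = (-20 - 7)**2 = (-27)**2 = 729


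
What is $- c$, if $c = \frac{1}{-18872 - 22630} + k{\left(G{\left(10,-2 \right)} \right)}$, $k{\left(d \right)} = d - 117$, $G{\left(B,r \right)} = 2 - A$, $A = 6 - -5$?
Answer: $\frac{5229253}{41502} \approx 126.0$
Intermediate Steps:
$A = 11$ ($A = 6 + 5 = 11$)
$G{\left(B,r \right)} = -9$ ($G{\left(B,r \right)} = 2 - 11 = -9$)
$k{\left(d \right)} = -117 + d$
$c = - \frac{5229253}{41502}$ ($c = \frac{1}{-18872 - 22630} - 126 = \frac{1}{-41502} - 126 = - \frac{1}{41502} - 126 = - \frac{5229253}{41502} \approx -126.0$)
$- c = \left(-1\right) \left(- \frac{5229253}{41502}\right) = \frac{5229253}{41502}$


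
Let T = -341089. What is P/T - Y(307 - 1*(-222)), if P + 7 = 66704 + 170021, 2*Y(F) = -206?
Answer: 34895449/341089 ≈ 102.31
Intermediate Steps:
Y(F) = -103 (Y(F) = (½)*(-206) = -103)
P = 236718 (P = -7 + (66704 + 170021) = -7 + 236725 = 236718)
P/T - Y(307 - 1*(-222)) = 236718/(-341089) - 1*(-103) = 236718*(-1/341089) + 103 = -236718/341089 + 103 = 34895449/341089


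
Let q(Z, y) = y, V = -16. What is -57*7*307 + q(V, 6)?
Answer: -122487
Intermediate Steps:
-57*7*307 + q(V, 6) = -57*7*307 + 6 = -399*307 + 6 = -122493 + 6 = -122487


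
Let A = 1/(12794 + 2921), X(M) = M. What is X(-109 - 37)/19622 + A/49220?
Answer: -56464928089/7588732955300 ≈ -0.0074406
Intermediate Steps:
A = 1/15715 ≈ 6.3633e-5
X(-109 - 37)/19622 + A/49220 = (-109 - 37)/19622 + (1/15715)/49220 = -146*1/19622 + (1/15715)*(1/49220) = -73/9811 + 1/773492300 = -56464928089/7588732955300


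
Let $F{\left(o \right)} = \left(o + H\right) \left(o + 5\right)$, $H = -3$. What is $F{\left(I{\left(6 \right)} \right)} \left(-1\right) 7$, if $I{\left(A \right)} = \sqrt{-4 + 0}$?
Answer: $133 - 28 i \approx 133.0 - 28.0 i$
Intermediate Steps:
$I{\left(A \right)} = 2 i$ ($I{\left(A \right)} = \sqrt{-4} = 2 i$)
$F{\left(o \right)} = \left(-3 + o\right) \left(5 + o\right)$ ($F{\left(o \right)} = \left(o - 3\right) \left(o + 5\right) = \left(-3 + o\right) \left(5 + o\right)$)
$F{\left(I{\left(6 \right)} \right)} \left(-1\right) 7 = \left(-15 + \left(2 i\right)^{2} + 2 \cdot 2 i\right) \left(-1\right) 7 = \left(-15 - 4 + 4 i\right) \left(-1\right) 7 = \left(-19 + 4 i\right) \left(-1\right) 7 = \left(19 - 4 i\right) 7 = 133 - 28 i$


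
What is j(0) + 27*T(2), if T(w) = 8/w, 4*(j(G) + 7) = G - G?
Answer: 101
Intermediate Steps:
j(G) = -7 (j(G) = -7 + (G - G)/4 = -7 + (1/4)*0 = -7 + 0 = -7)
j(0) + 27*T(2) = -7 + 27*(8/2) = -7 + 27*(8*(1/2)) = -7 + 27*4 = -7 + 108 = 101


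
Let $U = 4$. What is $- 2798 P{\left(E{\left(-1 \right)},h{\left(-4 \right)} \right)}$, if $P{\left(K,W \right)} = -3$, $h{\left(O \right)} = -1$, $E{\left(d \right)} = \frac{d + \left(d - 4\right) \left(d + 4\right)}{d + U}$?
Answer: $8394$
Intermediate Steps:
$E{\left(d \right)} = \frac{d + \left(-4 + d\right) \left(4 + d\right)}{4 + d}$ ($E{\left(d \right)} = \frac{d + \left(d - 4\right) \left(d + 4\right)}{d + 4} = \frac{d + \left(-4 + d\right) \left(4 + d\right)}{4 + d}$)
$- 2798 P{\left(E{\left(-1 \right)},h{\left(-4 \right)} \right)} = \left(-2798\right) \left(-3\right) = 8394$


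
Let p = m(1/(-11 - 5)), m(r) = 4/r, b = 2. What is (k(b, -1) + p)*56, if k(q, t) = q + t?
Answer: -3528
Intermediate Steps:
p = -64 (p = 4/(1/(-11 - 5)) = 4/(1/(-16)) = 4/(-1/16) = 4*(-16) = -64)
(k(b, -1) + p)*56 = ((2 - 1) - 64)*56 = (1 - 64)*56 = -63*56 = -3528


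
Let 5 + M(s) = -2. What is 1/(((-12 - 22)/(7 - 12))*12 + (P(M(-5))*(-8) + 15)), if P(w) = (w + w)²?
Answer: -5/7357 ≈ -0.00067963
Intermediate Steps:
M(s) = -7 (M(s) = -5 - 2 = -7)
P(w) = 4*w² (P(w) = (2*w)² = 4*w²)
1/(((-12 - 22)/(7 - 12))*12 + (P(M(-5))*(-8) + 15)) = 1/(((-12 - 22)/(7 - 12))*12 + ((4*(-7)²)*(-8) + 15)) = 1/(-34/(-5)*12 + ((4*49)*(-8) + 15)) = 1/(-34*(-⅕)*12 + (196*(-8) + 15)) = 1/((34/5)*12 + (-1568 + 15)) = 1/(408/5 - 1553) = 1/(-7357/5) = -5/7357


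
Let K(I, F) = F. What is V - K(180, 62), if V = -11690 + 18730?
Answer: 6978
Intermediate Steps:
V = 7040
V - K(180, 62) = 7040 - 1*62 = 7040 - 62 = 6978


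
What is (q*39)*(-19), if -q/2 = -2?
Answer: -2964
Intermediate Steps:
q = 4 (q = -2*(-2) = 4)
(q*39)*(-19) = (4*39)*(-19) = 156*(-19) = -2964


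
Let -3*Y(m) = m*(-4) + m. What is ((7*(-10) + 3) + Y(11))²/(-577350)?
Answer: -1568/288675 ≈ -0.0054317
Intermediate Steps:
Y(m) = m (Y(m) = -(m*(-4) + m)/3 = -(-4*m + m)/3 = -(-1)*m = m)
((7*(-10) + 3) + Y(11))²/(-577350) = ((7*(-10) + 3) + 11)²/(-577350) = ((-70 + 3) + 11)²*(-1/577350) = (-67 + 11)²*(-1/577350) = (-56)²*(-1/577350) = 3136*(-1/577350) = -1568/288675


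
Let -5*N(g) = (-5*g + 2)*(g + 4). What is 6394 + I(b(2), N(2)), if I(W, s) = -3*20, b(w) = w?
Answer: 6334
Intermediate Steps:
N(g) = -(2 - 5*g)*(4 + g)/5 (N(g) = -(-5*g + 2)*(g + 4)/5 = -(2 - 5*g)*(4 + g)/5)
I(W, s) = -60
6394 + I(b(2), N(2)) = 6394 - 60 = 6334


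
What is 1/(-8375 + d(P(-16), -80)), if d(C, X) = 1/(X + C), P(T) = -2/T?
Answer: -639/5351633 ≈ -0.00011940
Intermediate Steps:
d(C, X) = 1/(C + X)
1/(-8375 + d(P(-16), -80)) = 1/(-8375 + 1/(-2/(-16) - 80)) = 1/(-8375 + 1/(-2*(-1/16) - 80)) = 1/(-8375 + 1/(⅛ - 80)) = 1/(-8375 + 1/(-639/8)) = 1/(-8375 - 8/639) = 1/(-5351633/639) = -639/5351633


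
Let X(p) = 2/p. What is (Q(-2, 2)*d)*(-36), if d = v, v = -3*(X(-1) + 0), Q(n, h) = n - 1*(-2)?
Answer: 0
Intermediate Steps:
Q(n, h) = 2 + n (Q(n, h) = n + 2 = 2 + n)
v = 6 (v = -3*(2/(-1) + 0) = -3*(2*(-1) + 0) = -3*(-2 + 0) = -3*(-2) = 6)
d = 6
(Q(-2, 2)*d)*(-36) = ((2 - 2)*6)*(-36) = (0*6)*(-36) = 0*(-36) = 0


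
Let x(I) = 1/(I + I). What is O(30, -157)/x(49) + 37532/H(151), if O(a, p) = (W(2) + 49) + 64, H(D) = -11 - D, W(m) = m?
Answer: 894104/81 ≈ 11038.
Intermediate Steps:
O(a, p) = 115 (O(a, p) = (2 + 49) + 64 = 51 + 64 = 115)
x(I) = 1/(2*I)
O(30, -157)/x(49) + 37532/H(151) = 115/(((½)/49)) + 37532/(-11 - 1*151) = 115/(((½)*(1/49))) + 37532/(-11 - 151) = 115/(1/98) + 37532/(-162) = 115*98 + 37532*(-1/162) = 11270 - 18766/81 = 894104/81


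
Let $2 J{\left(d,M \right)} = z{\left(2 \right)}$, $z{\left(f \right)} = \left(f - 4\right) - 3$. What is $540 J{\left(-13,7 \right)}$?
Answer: $-1350$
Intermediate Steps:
$z{\left(f \right)} = -7 + f$ ($z{\left(f \right)} = \left(-4 + f\right) - 3 = -7 + f$)
$J{\left(d,M \right)} = - \frac{5}{2}$ ($J{\left(d,M \right)} = \frac{-7 + 2}{2} = \frac{1}{2} \left(-5\right) = - \frac{5}{2}$)
$540 J{\left(-13,7 \right)} = 540 \left(- \frac{5}{2}\right) = -1350$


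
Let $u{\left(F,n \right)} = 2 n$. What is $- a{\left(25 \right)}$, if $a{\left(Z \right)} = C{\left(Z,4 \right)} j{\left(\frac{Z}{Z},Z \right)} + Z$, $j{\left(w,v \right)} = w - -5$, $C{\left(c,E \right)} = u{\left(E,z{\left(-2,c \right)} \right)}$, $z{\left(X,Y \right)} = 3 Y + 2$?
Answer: $-949$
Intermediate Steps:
$z{\left(X,Y \right)} = 2 + 3 Y$
$C{\left(c,E \right)} = 4 + 6 c$ ($C{\left(c,E \right)} = 2 \left(2 + 3 c\right) = 4 + 6 c$)
$j{\left(w,v \right)} = 5 + w$ ($j{\left(w,v \right)} = w + 5 = 5 + w$)
$a{\left(Z \right)} = 24 + 37 Z$ ($a{\left(Z \right)} = \left(4 + 6 Z\right) \left(5 + \frac{Z}{Z}\right) + Z = \left(4 + 6 Z\right) \left(5 + 1\right) + Z = \left(4 + 6 Z\right) 6 + Z = \left(24 + 36 Z\right) + Z = 24 + 37 Z$)
$- a{\left(25 \right)} = - (24 + 37 \cdot 25) = - (24 + 925) = \left(-1\right) 949 = -949$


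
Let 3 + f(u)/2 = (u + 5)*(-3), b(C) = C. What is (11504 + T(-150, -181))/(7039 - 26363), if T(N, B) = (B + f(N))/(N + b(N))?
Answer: -3450517/5797200 ≈ -0.59520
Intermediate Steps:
f(u) = -36 - 6*u (f(u) = -6 + 2*((u + 5)*(-3)) = -6 + 2*((5 + u)*(-3)) = -6 + 2*(-15 - 3*u) = -6 + (-30 - 6*u) = -36 - 6*u)
T(N, B) = (-36 + B - 6*N)/(2*N) (T(N, B) = (B + (-36 - 6*N))/(N + N) = (-36 + B - 6*N)/((2*N)) = (-36 + B - 6*N)*(1/(2*N)) = (-36 + B - 6*N)/(2*N))
(11504 + T(-150, -181))/(7039 - 26363) = (11504 + (1/2)*(-36 - 181 - 6*(-150))/(-150))/(7039 - 26363) = (11504 + (1/2)*(-1/150)*(-36 - 181 + 900))/(-19324) = (11504 + (1/2)*(-1/150)*683)*(-1/19324) = (11504 - 683/300)*(-1/19324) = (3450517/300)*(-1/19324) = -3450517/5797200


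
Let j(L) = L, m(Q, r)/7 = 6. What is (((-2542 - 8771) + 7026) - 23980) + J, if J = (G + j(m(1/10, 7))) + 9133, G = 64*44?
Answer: -16276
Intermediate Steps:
m(Q, r) = 42 (m(Q, r) = 7*6 = 42)
G = 2816
J = 11991 (J = (2816 + 42) + 9133 = 2858 + 9133 = 11991)
(((-2542 - 8771) + 7026) - 23980) + J = (((-2542 - 8771) + 7026) - 23980) + 11991 = ((-11313 + 7026) - 23980) + 11991 = (-4287 - 23980) + 11991 = -28267 + 11991 = -16276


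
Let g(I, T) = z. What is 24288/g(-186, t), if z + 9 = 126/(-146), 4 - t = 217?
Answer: -36938/15 ≈ -2462.5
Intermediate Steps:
t = -213 (t = 4 - 1*217 = 4 - 217 = -213)
z = -720/73 (z = -9 + 126/(-146) = -9 + 126*(-1/146) = -9 - 63/73 = -720/73 ≈ -9.8630)
g(I, T) = -720/73
24288/g(-186, t) = 24288/(-720/73) = 24288*(-73/720) = -36938/15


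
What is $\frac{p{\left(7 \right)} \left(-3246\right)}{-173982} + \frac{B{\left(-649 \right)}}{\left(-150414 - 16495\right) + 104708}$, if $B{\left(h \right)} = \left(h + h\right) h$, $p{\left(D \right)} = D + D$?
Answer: $- \frac{23956020420}{1803642397} \approx -13.282$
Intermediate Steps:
$p{\left(D \right)} = 2 D$
$B{\left(h \right)} = 2 h^{2}$ ($B{\left(h \right)} = 2 h h = 2 h^{2}$)
$\frac{p{\left(7 \right)} \left(-3246\right)}{-173982} + \frac{B{\left(-649 \right)}}{\left(-150414 - 16495\right) + 104708} = \frac{2 \cdot 7 \left(-3246\right)}{-173982} + \frac{2 \left(-649\right)^{2}}{\left(-150414 - 16495\right) + 104708} = 14 \left(-3246\right) \left(- \frac{1}{173982}\right) + \frac{2 \cdot 421201}{\left(-150414 - 16495\right) + 104708} = \left(-45444\right) \left(- \frac{1}{173982}\right) + \frac{842402}{-166909 + 104708} = \frac{7574}{28997} + \frac{842402}{-62201} = \frac{7574}{28997} + 842402 \left(- \frac{1}{62201}\right) = \frac{7574}{28997} - \frac{842402}{62201} = - \frac{23956020420}{1803642397}$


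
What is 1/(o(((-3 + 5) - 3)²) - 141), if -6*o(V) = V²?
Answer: -6/847 ≈ -0.0070838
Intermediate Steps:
o(V) = -V²/6
1/(o(((-3 + 5) - 3)²) - 141) = 1/(-((-3 + 5) - 3)⁴/6 - 141) = 1/(-(2 - 3)⁴/6 - 141) = 1/(-((-1)²)²/6 - 141) = 1/(-⅙*1² - 141) = 1/(-⅙*1 - 141) = 1/(-⅙ - 141) = 1/(-847/6) = -6/847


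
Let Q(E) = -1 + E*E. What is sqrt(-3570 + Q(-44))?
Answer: I*sqrt(1635) ≈ 40.435*I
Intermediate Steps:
Q(E) = -1 + E**2
sqrt(-3570 + Q(-44)) = sqrt(-3570 + (-1 + (-44)**2)) = sqrt(-3570 + (-1 + 1936)) = sqrt(-3570 + 1935) = sqrt(-1635) = I*sqrt(1635)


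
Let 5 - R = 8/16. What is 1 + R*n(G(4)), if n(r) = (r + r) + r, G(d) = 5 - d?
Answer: 29/2 ≈ 14.500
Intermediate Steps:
n(r) = 3*r (n(r) = 2*r + r = 3*r)
R = 9/2 (R = 5 - 8/16 = 5 - 1*½ = 5 - ½ = 9/2 ≈ 4.5000)
1 + R*n(G(4)) = 1 + 9*(3*(5 - 1*4))/2 = 1 + 9*(3*(5 - 4))/2 = 1 + 9*(3*1)/2 = 1 + (9/2)*3 = 1 + 27/2 = 29/2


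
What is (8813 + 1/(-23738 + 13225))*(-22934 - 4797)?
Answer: -2569306766708/10513 ≈ -2.4439e+8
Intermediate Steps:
(8813 + 1/(-23738 + 13225))*(-22934 - 4797) = (8813 + 1/(-10513))*(-27731) = (8813 - 1/10513)*(-27731) = (92651068/10513)*(-27731) = -2569306766708/10513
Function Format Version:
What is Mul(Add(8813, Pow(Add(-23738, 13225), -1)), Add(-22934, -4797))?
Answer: Rational(-2569306766708, 10513) ≈ -2.4439e+8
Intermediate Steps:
Mul(Add(8813, Pow(Add(-23738, 13225), -1)), Add(-22934, -4797)) = Mul(Add(8813, Pow(-10513, -1)), -27731) = Mul(Add(8813, Rational(-1, 10513)), -27731) = Mul(Rational(92651068, 10513), -27731) = Rational(-2569306766708, 10513)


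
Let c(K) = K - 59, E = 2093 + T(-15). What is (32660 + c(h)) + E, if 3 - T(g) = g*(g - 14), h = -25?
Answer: 34237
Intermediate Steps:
T(g) = 3 - g*(-14 + g) (T(g) = 3 - g*(g - 14) = 3 - g*(-14 + g))
E = 1661 (E = 2093 + (3 - 1*(-15)² + 14*(-15)) = 2093 + (3 - 1*225 - 210) = 2093 + (3 - 225 - 210) = 2093 - 432 = 1661)
c(K) = -59 + K
(32660 + c(h)) + E = (32660 + (-59 - 25)) + 1661 = (32660 - 84) + 1661 = 32576 + 1661 = 34237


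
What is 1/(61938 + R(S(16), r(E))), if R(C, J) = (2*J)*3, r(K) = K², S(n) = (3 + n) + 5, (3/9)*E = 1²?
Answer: 1/61992 ≈ 1.6131e-5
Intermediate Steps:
E = 3 (E = 3*1² = 3*1 = 3)
S(n) = 8 + n
R(C, J) = 6*J
1/(61938 + R(S(16), r(E))) = 1/(61938 + 6*3²) = 1/(61938 + 6*9) = 1/(61938 + 54) = 1/61992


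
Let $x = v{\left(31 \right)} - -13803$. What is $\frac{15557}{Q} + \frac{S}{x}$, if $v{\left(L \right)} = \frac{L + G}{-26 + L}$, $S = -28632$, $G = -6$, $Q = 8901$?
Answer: $- \frac{5005297}{15363126} \approx -0.3258$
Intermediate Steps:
$v{\left(L \right)} = \frac{-6 + L}{-26 + L}$ ($v{\left(L \right)} = \frac{L - 6}{-26 + L} = \frac{-6 + L}{-26 + L}$)
$x = 13808$ ($x = \frac{-6 + 31}{-26 + 31} - -13803 = \frac{1}{5} \cdot 25 + 13803 = 5 + 13803 = 13808$)
$\frac{15557}{Q} + \frac{S}{x} = \frac{15557}{8901} - \frac{28632}{13808} = 15557 \cdot \frac{1}{8901} - \frac{3579}{1726} = \frac{15557}{8901} - \frac{3579}{1726} = - \frac{5005297}{15363126}$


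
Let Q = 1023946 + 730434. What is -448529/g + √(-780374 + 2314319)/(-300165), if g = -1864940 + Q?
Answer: 448529/110560 - 7*√31305/300165 ≈ 4.0528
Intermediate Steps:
Q = 1754380
g = -110560 (g = -1864940 + 1754380 = -110560)
-448529/g + √(-780374 + 2314319)/(-300165) = -448529/(-110560) + √(-780374 + 2314319)/(-300165) = -448529*(-1/110560) + √1533945*(-1/300165) = 448529/110560 + (7*√31305)*(-1/300165) = 448529/110560 - 7*√31305/300165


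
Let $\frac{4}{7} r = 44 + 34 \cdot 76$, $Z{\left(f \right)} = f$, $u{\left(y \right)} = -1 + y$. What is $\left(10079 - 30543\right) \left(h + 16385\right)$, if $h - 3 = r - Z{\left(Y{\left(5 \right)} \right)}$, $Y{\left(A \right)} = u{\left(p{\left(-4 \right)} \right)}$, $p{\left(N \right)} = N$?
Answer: $-429580288$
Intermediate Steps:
$Y{\left(A \right)} = -5$ ($Y{\left(A \right)} = -1 - 4 = -5$)
$r = 4599$ ($r = \frac{7 \left(44 + 34 \cdot 76\right)}{4} = \frac{7 \left(44 + 2584\right)}{4} = \frac{7}{4} \cdot 2628 = 4599$)
$h = 4607$ ($h = 3 + \left(4599 - -5\right) = 3 + \left(4599 + 5\right) = 3 + 4604 = 4607$)
$\left(10079 - 30543\right) \left(h + 16385\right) = \left(10079 - 30543\right) \left(4607 + 16385\right) = \left(-20464\right) 20992 = -429580288$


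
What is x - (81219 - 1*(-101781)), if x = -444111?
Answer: -627111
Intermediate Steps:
x - (81219 - 1*(-101781)) = -444111 - (81219 - 1*(-101781)) = -444111 - (81219 + 101781) = -444111 - 1*183000 = -444111 - 183000 = -627111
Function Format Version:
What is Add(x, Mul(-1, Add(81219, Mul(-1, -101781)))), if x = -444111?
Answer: -627111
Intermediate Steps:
Add(x, Mul(-1, Add(81219, Mul(-1, -101781)))) = Add(-444111, Mul(-1, Add(81219, Mul(-1, -101781)))) = Add(-444111, Mul(-1, Add(81219, 101781))) = Add(-444111, Mul(-1, 183000)) = Add(-444111, -183000) = -627111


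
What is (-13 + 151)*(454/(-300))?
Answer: -5221/25 ≈ -208.84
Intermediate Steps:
(-13 + 151)*(454/(-300)) = 138*(454*(-1/300)) = 138*(-227/150) = -5221/25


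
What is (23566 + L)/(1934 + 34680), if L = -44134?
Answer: -10284/18307 ≈ -0.56175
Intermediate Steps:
(23566 + L)/(1934 + 34680) = (23566 - 44134)/(1934 + 34680) = -20568/36614 = -20568*1/36614 = -10284/18307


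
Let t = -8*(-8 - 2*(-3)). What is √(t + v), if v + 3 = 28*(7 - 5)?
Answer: √69 ≈ 8.3066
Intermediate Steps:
t = 16 (t = -8*(-8 + 6) = -8*(-2) = 16)
v = 53 (v = -3 + 28*(7 - 5) = -3 + 28*2 = -3 + 56 = 53)
√(t + v) = √(16 + 53) = √69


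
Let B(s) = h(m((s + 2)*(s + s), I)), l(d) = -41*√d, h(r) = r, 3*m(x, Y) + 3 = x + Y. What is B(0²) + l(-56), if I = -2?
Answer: -5/3 - 82*I*√14 ≈ -1.6667 - 306.82*I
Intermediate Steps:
m(x, Y) = -1 + Y/3 + x/3 (m(x, Y) = -1 + (x + Y)/3 = -1 + (Y + x)/3 = -1 + (Y/3 + x/3) = -1 + Y/3 + x/3)
B(s) = -5/3 + 2*s*(2 + s)/3 (B(s) = -1 + (⅓)*(-2) + ((s + 2)*(s + s))/3 = -1 - ⅔ + ((2 + s)*(2*s))/3 = -1 - ⅔ + (2*s*(2 + s))/3 = -1 - ⅔ + 2*s*(2 + s)/3 = -5/3 + 2*s*(2 + s)/3)
B(0²) + l(-56) = (-5/3 + (⅔)*0²*(2 + 0²)) - 82*I*√14 = (-5/3 + (⅔)*0*(2 + 0)) - 82*I*√14 = (-5/3 + (⅔)*0*2) - 82*I*√14 = (-5/3 + 0) - 82*I*√14 = -5/3 - 82*I*√14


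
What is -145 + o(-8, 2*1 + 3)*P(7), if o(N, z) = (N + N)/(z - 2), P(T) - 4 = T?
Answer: -611/3 ≈ -203.67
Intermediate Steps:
P(T) = 4 + T
o(N, z) = 2*N/(-2 + z) (o(N, z) = (2*N)/(-2 + z) = 2*N/(-2 + z))
-145 + o(-8, 2*1 + 3)*P(7) = -145 + (2*(-8)/(-2 + (2*1 + 3)))*(4 + 7) = -145 + (2*(-8)/(-2 + (2 + 3)))*11 = -145 + (2*(-8)/(-2 + 5))*11 = -145 + (2*(-8)/3)*11 = -145 + (2*(-8)*(1/3))*11 = -145 - 16/3*11 = -145 - 176/3 = -611/3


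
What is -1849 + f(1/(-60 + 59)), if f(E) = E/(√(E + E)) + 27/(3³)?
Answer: -1848 + I*√2/2 ≈ -1848.0 + 0.70711*I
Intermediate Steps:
f(E) = 1 + √2*√E/2 (f(E) = E/(√(2*E)) + 27/27 = E/((√2*√E)) + 27*(1/27) = E*(√2/(2*√E)) + 1 = √2*√E/2 + 1 = 1 + √2*√E/2)
-1849 + f(1/(-60 + 59)) = -1849 + (1 + √2*√(1/(-60 + 59))/2) = -1849 + (1 + √2*√(1/(-1))/2) = -1849 + (1 + √2*√(-1)/2) = -1849 + (1 + √2*I/2) = -1849 + (1 + I*√2/2) = -1848 + I*√2/2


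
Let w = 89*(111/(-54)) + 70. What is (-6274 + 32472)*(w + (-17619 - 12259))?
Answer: -7071324863/9 ≈ -7.8570e+8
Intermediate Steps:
w = -2033/18 (w = 89*(111*(-1/54)) + 70 = 89*(-37/18) + 70 = -3293/18 + 70 = -2033/18 ≈ -112.94)
(-6274 + 32472)*(w + (-17619 - 12259)) = (-6274 + 32472)*(-2033/18 + (-17619 - 12259)) = 26198*(-2033/18 - 29878) = 26198*(-539837/18) = -7071324863/9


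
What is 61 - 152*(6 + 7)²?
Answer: -25627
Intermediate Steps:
61 - 152*(6 + 7)² = 61 - 152*13² = 61 - 152*169 = 61 - 25688 = -25627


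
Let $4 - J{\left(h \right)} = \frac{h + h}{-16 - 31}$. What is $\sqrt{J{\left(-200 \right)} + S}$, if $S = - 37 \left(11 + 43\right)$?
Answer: $\frac{i \sqrt{4423546}}{47} \approx 44.749 i$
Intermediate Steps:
$J{\left(h \right)} = 4 + \frac{2 h}{47}$ ($J{\left(h \right)} = 4 - \frac{h + h}{-16 - 31} = 4 - \frac{2 h}{-47} = 4 - 2 h \left(- \frac{1}{47}\right) = 4 - - \frac{2 h}{47} = 4 + \frac{2 h}{47}$)
$S = -1998$ ($S = \left(-37\right) 54 = -1998$)
$\sqrt{J{\left(-200 \right)} + S} = \sqrt{\left(4 + \frac{2}{47} \left(-200\right)\right) - 1998} = \sqrt{\left(4 - \frac{400}{47}\right) - 1998} = \sqrt{- \frac{212}{47} - 1998} = \sqrt{- \frac{94118}{47}} = \frac{i \sqrt{4423546}}{47}$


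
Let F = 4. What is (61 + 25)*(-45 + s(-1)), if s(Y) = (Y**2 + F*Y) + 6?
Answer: -3612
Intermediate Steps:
s(Y) = 6 + Y**2 + 4*Y (s(Y) = (Y**2 + 4*Y) + 6 = 6 + Y**2 + 4*Y)
(61 + 25)*(-45 + s(-1)) = (61 + 25)*(-45 + (6 + (-1)**2 + 4*(-1))) = 86*(-45 + (6 + 1 - 4)) = 86*(-45 + 3) = 86*(-42) = -3612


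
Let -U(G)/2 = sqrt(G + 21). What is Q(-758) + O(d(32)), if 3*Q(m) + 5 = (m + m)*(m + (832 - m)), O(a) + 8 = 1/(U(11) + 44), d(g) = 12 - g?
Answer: -190042033/452 + sqrt(2)/226 ≈ -4.2045e+5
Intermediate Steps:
U(G) = -2*sqrt(21 + G) (U(G) = -2*sqrt(G + 21) = -2*sqrt(21 + G))
O(a) = -8 + 1/(44 - 8*sqrt(2)) (O(a) = -8 + 1/(-2*sqrt(21 + 11) + 44) = -8 + 1/(-8*sqrt(2) + 44) = -8 + 1/(44 - 8*sqrt(2)))
Q(m) = -5/3 + 1664*m/3 (Q(m) = -5/3 + ((m + m)*(m + (832 - m)))/3 = -5/3 + ((2*m)*832)/3 = -5/3 + (1664*m)/3 = -5/3 + 1664*m/3)
Q(-758) + O(d(32)) = (-5/3 + (1664/3)*(-758)) + (-3605/452 + sqrt(2)/226) = (-5/3 - 1261312/3) + (-3605/452 + sqrt(2)/226) = -420439 + (-3605/452 + sqrt(2)/226) = -190042033/452 + sqrt(2)/226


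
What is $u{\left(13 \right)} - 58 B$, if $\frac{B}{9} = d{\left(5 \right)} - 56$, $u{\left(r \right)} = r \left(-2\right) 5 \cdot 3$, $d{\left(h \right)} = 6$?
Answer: $25710$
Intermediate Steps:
$u{\left(r \right)} = - 30 r$ ($u{\left(r \right)} = - 2 r 15 = - 30 r$)
$B = -450$ ($B = 9 \left(6 - 56\right) = 9 \left(-50\right) = -450$)
$u{\left(13 \right)} - 58 B = \left(-30\right) 13 - -26100 = -390 + 26100 = 25710$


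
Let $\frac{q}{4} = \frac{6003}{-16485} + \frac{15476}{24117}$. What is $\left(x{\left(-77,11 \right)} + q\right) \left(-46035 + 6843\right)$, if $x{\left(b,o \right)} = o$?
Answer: $- \frac{20966179453928}{44174305} \approx -4.7462 \cdot 10^{5}$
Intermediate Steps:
$q = \frac{147130012}{132522915}$ ($q = 4 \left(\frac{6003}{-16485} + \frac{15476}{24117}\right) = 4 \left(6003 \left(- \frac{1}{16485}\right) + 15476 \cdot \frac{1}{24117}\right) = 4 \left(- \frac{2001}{5495} + \frac{15476}{24117}\right) = 4 \cdot \frac{36782503}{132522915} = \frac{147130012}{132522915} \approx 1.1102$)
$\left(x{\left(-77,11 \right)} + q\right) \left(-46035 + 6843\right) = \left(11 + \frac{147130012}{132522915}\right) \left(-46035 + 6843\right) = \frac{1604882077}{132522915} \left(-39192\right) = - \frac{20966179453928}{44174305}$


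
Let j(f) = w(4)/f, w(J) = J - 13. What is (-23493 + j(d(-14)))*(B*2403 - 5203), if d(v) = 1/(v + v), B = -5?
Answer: 400163538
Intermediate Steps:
w(J) = -13 + J
d(v) = 1/(2*v)
j(f) = -9/f (j(f) = (-13 + 4)/f = -9/f)
(-23493 + j(d(-14)))*(B*2403 - 5203) = (-23493 - 9/((1/2)/(-14)))*(-5*2403 - 5203) = (-23493 - 9/((1/2)*(-1/14)))*(-12015 - 5203) = (-23493 - 9/(-1/28))*(-17218) = (-23493 - 9*(-28))*(-17218) = (-23493 + 252)*(-17218) = -23241*(-17218) = 400163538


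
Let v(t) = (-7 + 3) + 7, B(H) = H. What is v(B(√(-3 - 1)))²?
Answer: 9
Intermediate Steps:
v(t) = 3 (v(t) = -4 + 7 = 3)
v(B(√(-3 - 1)))² = 3² = 9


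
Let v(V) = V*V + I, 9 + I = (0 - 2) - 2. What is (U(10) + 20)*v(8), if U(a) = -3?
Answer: 867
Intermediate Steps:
I = -13 (I = -9 + ((0 - 2) - 2) = -9 + (-2 - 2) = -9 - 4 = -13)
v(V) = -13 + V² (v(V) = V*V - 13 = V² - 13 = -13 + V²)
(U(10) + 20)*v(8) = (-3 + 20)*(-13 + 8²) = 17*(-13 + 64) = 17*51 = 867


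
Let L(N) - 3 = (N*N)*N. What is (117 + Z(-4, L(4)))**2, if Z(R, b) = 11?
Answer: 16384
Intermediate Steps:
L(N) = 3 + N**3 (L(N) = 3 + (N*N)*N = 3 + N**2*N = 3 + N**3)
(117 + Z(-4, L(4)))**2 = (117 + 11)**2 = 128**2 = 16384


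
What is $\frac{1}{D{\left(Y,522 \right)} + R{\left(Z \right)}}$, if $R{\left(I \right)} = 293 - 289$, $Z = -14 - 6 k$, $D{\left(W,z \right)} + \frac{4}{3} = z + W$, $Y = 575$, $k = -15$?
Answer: $\frac{3}{3299} \approx 0.00090937$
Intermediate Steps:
$D{\left(W,z \right)} = - \frac{4}{3} + W + z$ ($D{\left(W,z \right)} = - \frac{4}{3} + \left(z + W\right) = - \frac{4}{3} + \left(W + z\right) = - \frac{4}{3} + W + z$)
$Z = 76$ ($Z = -14 - -90 = -14 + 90 = 76$)
$R{\left(I \right)} = 4$ ($R{\left(I \right)} = 293 - 289 = 4$)
$\frac{1}{D{\left(Y,522 \right)} + R{\left(Z \right)}} = \frac{1}{\left(- \frac{4}{3} + 575 + 522\right) + 4} = \frac{1}{\frac{3287}{3} + 4} = \frac{1}{\frac{3299}{3}} = \frac{3}{3299}$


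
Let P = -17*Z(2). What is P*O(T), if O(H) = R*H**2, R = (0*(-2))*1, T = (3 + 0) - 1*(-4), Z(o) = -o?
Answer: 0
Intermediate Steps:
T = 7 (T = 3 + 4 = 7)
P = 34 (P = -(-17)*2 = -17*(-2) = 34)
R = 0 (R = 0*1 = 0)
O(H) = 0 (O(H) = 0*H**2 = 0)
P*O(T) = 34*0 = 0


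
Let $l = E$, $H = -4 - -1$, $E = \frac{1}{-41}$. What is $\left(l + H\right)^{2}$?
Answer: $\frac{15376}{1681} \approx 9.1469$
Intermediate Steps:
$E = - \frac{1}{41} \approx -0.02439$
$H = -3$ ($H = -4 + 1 = -3$)
$l = - \frac{1}{41} \approx -0.02439$
$\left(l + H\right)^{2} = \left(- \frac{1}{41} - 3\right)^{2} = \left(- \frac{124}{41}\right)^{2} = \frac{15376}{1681}$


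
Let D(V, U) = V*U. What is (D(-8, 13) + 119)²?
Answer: 225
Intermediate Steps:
D(V, U) = U*V
(D(-8, 13) + 119)² = (13*(-8) + 119)² = (-104 + 119)² = 15² = 225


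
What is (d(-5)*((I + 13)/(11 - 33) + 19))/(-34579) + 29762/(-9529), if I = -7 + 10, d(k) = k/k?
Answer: -11322457507/3624536201 ≈ -3.1238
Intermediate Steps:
d(k) = 1
I = 3
(d(-5)*((I + 13)/(11 - 33) + 19))/(-34579) + 29762/(-9529) = (1*((3 + 13)/(11 - 33) + 19))/(-34579) + 29762/(-9529) = (1*(16/(-22) + 19))*(-1/34579) + 29762*(-1/9529) = (1*(16*(-1/22) + 19))*(-1/34579) - 29762/9529 = (1*(-8/11 + 19))*(-1/34579) - 29762/9529 = (1*(201/11))*(-1/34579) - 29762/9529 = (201/11)*(-1/34579) - 29762/9529 = -201/380369 - 29762/9529 = -11322457507/3624536201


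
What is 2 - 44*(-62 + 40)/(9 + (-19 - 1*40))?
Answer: -434/25 ≈ -17.360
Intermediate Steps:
2 - 44*(-62 + 40)/(9 + (-19 - 1*40)) = 2 - (-968)/(9 + (-19 - 40)) = 2 - (-968)/(9 - 59) = 2 - (-968)/(-50) = 2 - (-968)*(-1)/50 = 2 - 44*11/25 = 2 - 484/25 = -434/25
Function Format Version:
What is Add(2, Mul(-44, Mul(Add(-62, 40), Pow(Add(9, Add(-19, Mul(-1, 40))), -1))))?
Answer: Rational(-434, 25) ≈ -17.360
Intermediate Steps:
Add(2, Mul(-44, Mul(Add(-62, 40), Pow(Add(9, Add(-19, Mul(-1, 40))), -1)))) = Add(2, Mul(-44, Mul(-22, Pow(Add(9, Add(-19, -40)), -1)))) = Add(2, Mul(-44, Mul(-22, Pow(Add(9, -59), -1)))) = Add(2, Mul(-44, Mul(-22, Pow(-50, -1)))) = Add(2, Mul(-44, Mul(-22, Rational(-1, 50)))) = Add(2, Mul(-44, Rational(11, 25))) = Add(2, Rational(-484, 25)) = Rational(-434, 25)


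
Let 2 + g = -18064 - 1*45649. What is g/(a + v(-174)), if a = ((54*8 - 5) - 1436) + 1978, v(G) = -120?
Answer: -63715/849 ≈ -75.047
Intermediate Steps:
a = 969 (a = ((432 - 5) - 1436) + 1978 = (427 - 1436) + 1978 = -1009 + 1978 = 969)
g = -63715 (g = -2 + (-18064 - 1*45649) = -2 + (-18064 - 45649) = -2 - 63713 = -63715)
g/(a + v(-174)) = -63715/(969 - 120) = -63715/849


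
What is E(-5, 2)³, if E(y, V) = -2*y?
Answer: 1000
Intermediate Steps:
E(-5, 2)³ = (-2*(-5))³ = 10³ = 1000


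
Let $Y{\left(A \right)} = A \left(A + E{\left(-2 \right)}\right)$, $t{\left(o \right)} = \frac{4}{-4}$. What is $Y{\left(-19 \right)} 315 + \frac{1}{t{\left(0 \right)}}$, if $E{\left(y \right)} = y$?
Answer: $125684$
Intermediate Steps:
$t{\left(o \right)} = -1$ ($t{\left(o \right)} = 4 \left(- \frac{1}{4}\right) = -1$)
$Y{\left(A \right)} = A \left(-2 + A\right)$ ($Y{\left(A \right)} = A \left(A - 2\right) = A \left(-2 + A\right)$)
$Y{\left(-19 \right)} 315 + \frac{1}{t{\left(0 \right)}} = - 19 \left(-2 - 19\right) 315 + \frac{1}{-1} = \left(-19\right) \left(-21\right) 315 - 1 = 399 \cdot 315 - 1 = 125685 - 1 = 125684$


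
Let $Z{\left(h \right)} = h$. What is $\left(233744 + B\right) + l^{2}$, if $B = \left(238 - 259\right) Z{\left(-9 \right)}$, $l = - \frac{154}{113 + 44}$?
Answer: $\frac{5766238233}{24649} \approx 2.3393 \cdot 10^{5}$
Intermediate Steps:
$l = - \frac{154}{157} \approx -0.98089$
$B = 189$ ($B = \left(238 - 259\right) \left(-9\right) = \left(-21\right) \left(-9\right) = 189$)
$\left(233744 + B\right) + l^{2} = \left(233744 + 189\right) + \left(- \frac{154}{157}\right)^{2} = 233933 + \frac{23716}{24649} = \frac{5766238233}{24649}$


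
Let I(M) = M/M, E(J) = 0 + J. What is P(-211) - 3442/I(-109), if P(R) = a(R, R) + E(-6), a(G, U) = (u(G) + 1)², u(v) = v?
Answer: 40652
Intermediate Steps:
E(J) = J
I(M) = 1
a(G, U) = (1 + G)² (a(G, U) = (G + 1)² = (1 + G)²)
P(R) = -6 + (1 + R)² (P(R) = (1 + R)² - 6 = -6 + (1 + R)²)
P(-211) - 3442/I(-109) = (-6 + (1 - 211)²) - 3442/1 = (-6 + (-210)²) - 3442*1 = (-6 + 44100) - 3442 = 44094 - 3442 = 40652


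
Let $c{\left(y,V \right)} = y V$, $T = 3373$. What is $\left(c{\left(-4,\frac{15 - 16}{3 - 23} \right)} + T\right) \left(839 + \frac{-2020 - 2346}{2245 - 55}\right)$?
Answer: $\frac{15456227008}{5475} \approx 2.8231 \cdot 10^{6}$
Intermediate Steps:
$c{\left(y,V \right)} = V y$
$\left(c{\left(-4,\frac{15 - 16}{3 - 23} \right)} + T\right) \left(839 + \frac{-2020 - 2346}{2245 - 55}\right) = \left(\frac{15 - 16}{3 - 23} \left(-4\right) + 3373\right) \left(839 + \frac{-2020 - 2346}{2245 - 55}\right) = \left(- \frac{1}{-20} \left(-4\right) + 3373\right) \left(839 - \frac{4366}{2190}\right) = \left(\left(-1\right) \left(- \frac{1}{20}\right) \left(-4\right) + 3373\right) \left(839 - \frac{2183}{1095}\right) = \left(\frac{1}{20} \left(-4\right) + 3373\right) \left(839 - \frac{2183}{1095}\right) = \left(- \frac{1}{5} + 3373\right) \frac{916522}{1095} = \frac{16864}{5} \cdot \frac{916522}{1095} = \frac{15456227008}{5475}$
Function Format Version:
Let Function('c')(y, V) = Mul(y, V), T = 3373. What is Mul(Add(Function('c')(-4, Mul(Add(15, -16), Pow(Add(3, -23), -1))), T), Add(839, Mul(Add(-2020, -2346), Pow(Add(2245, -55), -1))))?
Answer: Rational(15456227008, 5475) ≈ 2.8231e+6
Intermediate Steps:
Function('c')(y, V) = Mul(V, y)
Mul(Add(Function('c')(-4, Mul(Add(15, -16), Pow(Add(3, -23), -1))), T), Add(839, Mul(Add(-2020, -2346), Pow(Add(2245, -55), -1)))) = Mul(Add(Mul(Mul(Add(15, -16), Pow(Add(3, -23), -1)), -4), 3373), Add(839, Mul(Add(-2020, -2346), Pow(Add(2245, -55), -1)))) = Mul(Add(Mul(Mul(-1, Pow(-20, -1)), -4), 3373), Add(839, Mul(-4366, Pow(2190, -1)))) = Mul(Add(Mul(Mul(-1, Rational(-1, 20)), -4), 3373), Add(839, Mul(-4366, Rational(1, 2190)))) = Mul(Add(Mul(Rational(1, 20), -4), 3373), Add(839, Rational(-2183, 1095))) = Mul(Add(Rational(-1, 5), 3373), Rational(916522, 1095)) = Mul(Rational(16864, 5), Rational(916522, 1095)) = Rational(15456227008, 5475)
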